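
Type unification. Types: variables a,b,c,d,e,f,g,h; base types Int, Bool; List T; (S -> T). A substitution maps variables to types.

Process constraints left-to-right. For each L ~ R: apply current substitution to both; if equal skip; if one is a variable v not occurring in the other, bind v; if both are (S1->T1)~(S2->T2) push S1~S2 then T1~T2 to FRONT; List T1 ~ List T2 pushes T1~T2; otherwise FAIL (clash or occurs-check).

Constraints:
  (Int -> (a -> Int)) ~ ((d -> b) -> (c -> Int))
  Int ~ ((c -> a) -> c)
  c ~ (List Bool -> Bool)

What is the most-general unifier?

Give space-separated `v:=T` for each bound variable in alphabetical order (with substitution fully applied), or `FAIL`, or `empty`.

Answer: FAIL

Derivation:
step 1: unify (Int -> (a -> Int)) ~ ((d -> b) -> (c -> Int))  [subst: {-} | 2 pending]
  -> decompose arrow: push Int~(d -> b), (a -> Int)~(c -> Int)
step 2: unify Int ~ (d -> b)  [subst: {-} | 3 pending]
  clash: Int vs (d -> b)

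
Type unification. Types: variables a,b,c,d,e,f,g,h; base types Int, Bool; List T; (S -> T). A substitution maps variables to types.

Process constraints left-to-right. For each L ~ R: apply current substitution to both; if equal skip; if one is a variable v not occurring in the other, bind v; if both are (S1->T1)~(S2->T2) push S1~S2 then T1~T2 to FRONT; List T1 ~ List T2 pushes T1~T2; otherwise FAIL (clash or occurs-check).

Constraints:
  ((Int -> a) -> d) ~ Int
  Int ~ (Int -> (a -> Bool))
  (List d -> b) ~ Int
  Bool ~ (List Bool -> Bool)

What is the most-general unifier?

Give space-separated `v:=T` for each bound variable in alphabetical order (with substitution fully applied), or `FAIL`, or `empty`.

step 1: unify ((Int -> a) -> d) ~ Int  [subst: {-} | 3 pending]
  clash: ((Int -> a) -> d) vs Int

Answer: FAIL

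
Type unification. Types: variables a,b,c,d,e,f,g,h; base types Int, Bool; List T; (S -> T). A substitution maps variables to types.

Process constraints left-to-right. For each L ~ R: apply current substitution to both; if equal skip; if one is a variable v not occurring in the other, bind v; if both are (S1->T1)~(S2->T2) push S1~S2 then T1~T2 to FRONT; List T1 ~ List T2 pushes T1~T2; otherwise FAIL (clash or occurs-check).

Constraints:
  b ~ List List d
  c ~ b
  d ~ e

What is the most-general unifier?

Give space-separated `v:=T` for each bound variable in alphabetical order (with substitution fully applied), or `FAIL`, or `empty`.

Answer: b:=List List e c:=List List e d:=e

Derivation:
step 1: unify b ~ List List d  [subst: {-} | 2 pending]
  bind b := List List d
step 2: unify c ~ List List d  [subst: {b:=List List d} | 1 pending]
  bind c := List List d
step 3: unify d ~ e  [subst: {b:=List List d, c:=List List d} | 0 pending]
  bind d := e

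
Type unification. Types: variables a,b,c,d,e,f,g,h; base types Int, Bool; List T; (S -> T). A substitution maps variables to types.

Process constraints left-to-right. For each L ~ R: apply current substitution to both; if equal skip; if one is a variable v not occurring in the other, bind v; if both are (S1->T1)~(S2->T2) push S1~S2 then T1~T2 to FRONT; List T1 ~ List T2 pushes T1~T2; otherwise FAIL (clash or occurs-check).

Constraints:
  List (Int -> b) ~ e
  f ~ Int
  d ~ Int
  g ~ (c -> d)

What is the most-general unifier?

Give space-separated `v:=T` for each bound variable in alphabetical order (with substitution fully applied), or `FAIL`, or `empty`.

Answer: d:=Int e:=List (Int -> b) f:=Int g:=(c -> Int)

Derivation:
step 1: unify List (Int -> b) ~ e  [subst: {-} | 3 pending]
  bind e := List (Int -> b)
step 2: unify f ~ Int  [subst: {e:=List (Int -> b)} | 2 pending]
  bind f := Int
step 3: unify d ~ Int  [subst: {e:=List (Int -> b), f:=Int} | 1 pending]
  bind d := Int
step 4: unify g ~ (c -> Int)  [subst: {e:=List (Int -> b), f:=Int, d:=Int} | 0 pending]
  bind g := (c -> Int)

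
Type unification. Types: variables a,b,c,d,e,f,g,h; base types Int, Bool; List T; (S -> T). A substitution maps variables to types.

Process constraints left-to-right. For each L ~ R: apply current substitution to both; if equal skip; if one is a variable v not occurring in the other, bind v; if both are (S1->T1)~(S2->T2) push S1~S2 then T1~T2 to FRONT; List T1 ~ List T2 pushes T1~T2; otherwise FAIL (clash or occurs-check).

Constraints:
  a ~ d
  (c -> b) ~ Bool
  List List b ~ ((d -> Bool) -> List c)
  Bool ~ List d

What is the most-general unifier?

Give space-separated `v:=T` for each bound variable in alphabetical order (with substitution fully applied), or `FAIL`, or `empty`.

step 1: unify a ~ d  [subst: {-} | 3 pending]
  bind a := d
step 2: unify (c -> b) ~ Bool  [subst: {a:=d} | 2 pending]
  clash: (c -> b) vs Bool

Answer: FAIL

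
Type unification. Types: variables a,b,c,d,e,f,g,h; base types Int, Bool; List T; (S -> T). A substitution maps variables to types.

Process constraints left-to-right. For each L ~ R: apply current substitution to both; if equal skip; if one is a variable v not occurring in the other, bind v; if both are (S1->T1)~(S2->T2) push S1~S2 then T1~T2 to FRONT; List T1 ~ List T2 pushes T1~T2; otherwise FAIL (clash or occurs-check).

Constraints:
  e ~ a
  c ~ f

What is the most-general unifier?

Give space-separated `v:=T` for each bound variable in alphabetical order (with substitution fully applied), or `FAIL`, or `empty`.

step 1: unify e ~ a  [subst: {-} | 1 pending]
  bind e := a
step 2: unify c ~ f  [subst: {e:=a} | 0 pending]
  bind c := f

Answer: c:=f e:=a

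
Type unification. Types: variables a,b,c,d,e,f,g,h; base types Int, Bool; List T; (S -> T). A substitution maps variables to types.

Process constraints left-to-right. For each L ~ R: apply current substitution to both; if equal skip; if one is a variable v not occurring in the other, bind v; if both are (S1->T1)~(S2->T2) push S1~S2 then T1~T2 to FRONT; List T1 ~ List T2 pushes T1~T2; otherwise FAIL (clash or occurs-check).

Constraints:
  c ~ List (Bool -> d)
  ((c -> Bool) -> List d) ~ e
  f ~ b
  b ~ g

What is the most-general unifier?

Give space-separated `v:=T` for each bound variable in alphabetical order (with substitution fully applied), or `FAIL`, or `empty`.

step 1: unify c ~ List (Bool -> d)  [subst: {-} | 3 pending]
  bind c := List (Bool -> d)
step 2: unify ((List (Bool -> d) -> Bool) -> List d) ~ e  [subst: {c:=List (Bool -> d)} | 2 pending]
  bind e := ((List (Bool -> d) -> Bool) -> List d)
step 3: unify f ~ b  [subst: {c:=List (Bool -> d), e:=((List (Bool -> d) -> Bool) -> List d)} | 1 pending]
  bind f := b
step 4: unify b ~ g  [subst: {c:=List (Bool -> d), e:=((List (Bool -> d) -> Bool) -> List d), f:=b} | 0 pending]
  bind b := g

Answer: b:=g c:=List (Bool -> d) e:=((List (Bool -> d) -> Bool) -> List d) f:=g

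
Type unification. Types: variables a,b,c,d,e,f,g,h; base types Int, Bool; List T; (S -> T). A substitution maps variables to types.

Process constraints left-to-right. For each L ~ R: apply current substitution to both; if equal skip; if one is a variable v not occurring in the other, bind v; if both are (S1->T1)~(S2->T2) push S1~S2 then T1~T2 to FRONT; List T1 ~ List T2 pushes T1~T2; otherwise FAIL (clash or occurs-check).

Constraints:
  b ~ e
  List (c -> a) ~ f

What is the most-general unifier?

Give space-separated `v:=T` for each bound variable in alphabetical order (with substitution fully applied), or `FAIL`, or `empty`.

step 1: unify b ~ e  [subst: {-} | 1 pending]
  bind b := e
step 2: unify List (c -> a) ~ f  [subst: {b:=e} | 0 pending]
  bind f := List (c -> a)

Answer: b:=e f:=List (c -> a)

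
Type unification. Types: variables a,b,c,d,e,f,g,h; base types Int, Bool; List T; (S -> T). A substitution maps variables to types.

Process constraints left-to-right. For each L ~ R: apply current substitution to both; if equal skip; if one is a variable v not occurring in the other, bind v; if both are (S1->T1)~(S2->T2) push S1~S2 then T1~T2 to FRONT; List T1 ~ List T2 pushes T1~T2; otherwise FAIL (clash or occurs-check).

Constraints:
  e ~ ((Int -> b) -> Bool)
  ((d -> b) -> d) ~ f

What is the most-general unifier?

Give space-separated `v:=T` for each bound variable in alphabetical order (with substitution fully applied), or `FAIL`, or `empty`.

Answer: e:=((Int -> b) -> Bool) f:=((d -> b) -> d)

Derivation:
step 1: unify e ~ ((Int -> b) -> Bool)  [subst: {-} | 1 pending]
  bind e := ((Int -> b) -> Bool)
step 2: unify ((d -> b) -> d) ~ f  [subst: {e:=((Int -> b) -> Bool)} | 0 pending]
  bind f := ((d -> b) -> d)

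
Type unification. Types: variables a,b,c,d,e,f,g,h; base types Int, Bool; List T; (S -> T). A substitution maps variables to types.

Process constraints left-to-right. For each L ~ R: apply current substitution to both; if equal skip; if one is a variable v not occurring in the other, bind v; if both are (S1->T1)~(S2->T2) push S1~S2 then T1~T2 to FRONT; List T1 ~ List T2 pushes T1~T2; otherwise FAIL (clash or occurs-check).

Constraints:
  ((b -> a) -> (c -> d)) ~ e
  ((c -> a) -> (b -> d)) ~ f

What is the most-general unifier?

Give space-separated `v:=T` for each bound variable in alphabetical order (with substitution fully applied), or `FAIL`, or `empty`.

step 1: unify ((b -> a) -> (c -> d)) ~ e  [subst: {-} | 1 pending]
  bind e := ((b -> a) -> (c -> d))
step 2: unify ((c -> a) -> (b -> d)) ~ f  [subst: {e:=((b -> a) -> (c -> d))} | 0 pending]
  bind f := ((c -> a) -> (b -> d))

Answer: e:=((b -> a) -> (c -> d)) f:=((c -> a) -> (b -> d))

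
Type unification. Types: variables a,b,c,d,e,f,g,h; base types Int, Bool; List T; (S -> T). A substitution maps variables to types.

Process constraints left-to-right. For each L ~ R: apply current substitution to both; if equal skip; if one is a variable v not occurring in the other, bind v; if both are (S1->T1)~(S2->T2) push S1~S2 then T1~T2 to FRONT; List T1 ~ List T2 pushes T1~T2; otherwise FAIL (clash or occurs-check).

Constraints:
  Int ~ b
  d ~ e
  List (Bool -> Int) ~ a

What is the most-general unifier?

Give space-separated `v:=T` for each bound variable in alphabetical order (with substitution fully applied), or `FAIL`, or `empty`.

step 1: unify Int ~ b  [subst: {-} | 2 pending]
  bind b := Int
step 2: unify d ~ e  [subst: {b:=Int} | 1 pending]
  bind d := e
step 3: unify List (Bool -> Int) ~ a  [subst: {b:=Int, d:=e} | 0 pending]
  bind a := List (Bool -> Int)

Answer: a:=List (Bool -> Int) b:=Int d:=e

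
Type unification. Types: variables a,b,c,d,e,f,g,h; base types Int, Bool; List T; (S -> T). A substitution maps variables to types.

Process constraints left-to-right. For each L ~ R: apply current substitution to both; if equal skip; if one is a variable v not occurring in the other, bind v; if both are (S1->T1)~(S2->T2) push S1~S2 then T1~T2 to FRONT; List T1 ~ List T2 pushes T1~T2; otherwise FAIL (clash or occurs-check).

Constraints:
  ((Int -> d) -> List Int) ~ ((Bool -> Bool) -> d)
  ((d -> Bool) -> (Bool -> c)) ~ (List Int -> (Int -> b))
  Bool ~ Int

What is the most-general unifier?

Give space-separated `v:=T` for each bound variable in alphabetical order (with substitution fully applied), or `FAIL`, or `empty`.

step 1: unify ((Int -> d) -> List Int) ~ ((Bool -> Bool) -> d)  [subst: {-} | 2 pending]
  -> decompose arrow: push (Int -> d)~(Bool -> Bool), List Int~d
step 2: unify (Int -> d) ~ (Bool -> Bool)  [subst: {-} | 3 pending]
  -> decompose arrow: push Int~Bool, d~Bool
step 3: unify Int ~ Bool  [subst: {-} | 4 pending]
  clash: Int vs Bool

Answer: FAIL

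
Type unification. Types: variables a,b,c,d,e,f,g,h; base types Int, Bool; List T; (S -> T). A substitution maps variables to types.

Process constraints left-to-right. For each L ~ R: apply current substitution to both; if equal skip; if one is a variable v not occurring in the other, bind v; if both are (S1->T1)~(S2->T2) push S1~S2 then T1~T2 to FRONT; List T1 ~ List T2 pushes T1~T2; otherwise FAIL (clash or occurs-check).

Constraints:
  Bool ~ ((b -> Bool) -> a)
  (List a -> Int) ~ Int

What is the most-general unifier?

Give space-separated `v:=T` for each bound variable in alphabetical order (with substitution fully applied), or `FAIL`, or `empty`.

Answer: FAIL

Derivation:
step 1: unify Bool ~ ((b -> Bool) -> a)  [subst: {-} | 1 pending]
  clash: Bool vs ((b -> Bool) -> a)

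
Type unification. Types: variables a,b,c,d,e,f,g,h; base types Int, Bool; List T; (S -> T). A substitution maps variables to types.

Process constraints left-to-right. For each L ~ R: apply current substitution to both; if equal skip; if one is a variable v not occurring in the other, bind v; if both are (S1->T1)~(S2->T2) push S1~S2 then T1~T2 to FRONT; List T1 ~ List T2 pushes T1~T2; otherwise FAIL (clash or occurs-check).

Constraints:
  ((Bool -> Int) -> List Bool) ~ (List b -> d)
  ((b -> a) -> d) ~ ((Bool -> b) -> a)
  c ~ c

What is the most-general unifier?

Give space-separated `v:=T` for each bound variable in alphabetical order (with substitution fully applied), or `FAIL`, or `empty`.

Answer: FAIL

Derivation:
step 1: unify ((Bool -> Int) -> List Bool) ~ (List b -> d)  [subst: {-} | 2 pending]
  -> decompose arrow: push (Bool -> Int)~List b, List Bool~d
step 2: unify (Bool -> Int) ~ List b  [subst: {-} | 3 pending]
  clash: (Bool -> Int) vs List b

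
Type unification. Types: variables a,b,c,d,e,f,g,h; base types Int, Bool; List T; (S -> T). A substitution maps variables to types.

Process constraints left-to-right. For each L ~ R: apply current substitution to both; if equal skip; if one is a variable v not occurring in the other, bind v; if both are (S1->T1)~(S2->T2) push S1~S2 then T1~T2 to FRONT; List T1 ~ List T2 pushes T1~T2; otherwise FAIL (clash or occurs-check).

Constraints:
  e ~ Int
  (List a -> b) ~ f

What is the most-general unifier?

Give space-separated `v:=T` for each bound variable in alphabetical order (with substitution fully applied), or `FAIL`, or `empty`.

step 1: unify e ~ Int  [subst: {-} | 1 pending]
  bind e := Int
step 2: unify (List a -> b) ~ f  [subst: {e:=Int} | 0 pending]
  bind f := (List a -> b)

Answer: e:=Int f:=(List a -> b)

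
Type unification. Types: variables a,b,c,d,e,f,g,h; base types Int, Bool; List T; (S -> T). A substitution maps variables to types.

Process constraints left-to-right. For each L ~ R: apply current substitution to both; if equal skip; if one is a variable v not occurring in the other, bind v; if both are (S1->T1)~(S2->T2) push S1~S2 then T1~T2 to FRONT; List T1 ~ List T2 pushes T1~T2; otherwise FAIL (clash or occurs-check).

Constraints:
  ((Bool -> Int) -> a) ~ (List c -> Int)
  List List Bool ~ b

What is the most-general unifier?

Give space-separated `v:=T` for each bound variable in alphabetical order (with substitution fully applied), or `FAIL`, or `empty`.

Answer: FAIL

Derivation:
step 1: unify ((Bool -> Int) -> a) ~ (List c -> Int)  [subst: {-} | 1 pending]
  -> decompose arrow: push (Bool -> Int)~List c, a~Int
step 2: unify (Bool -> Int) ~ List c  [subst: {-} | 2 pending]
  clash: (Bool -> Int) vs List c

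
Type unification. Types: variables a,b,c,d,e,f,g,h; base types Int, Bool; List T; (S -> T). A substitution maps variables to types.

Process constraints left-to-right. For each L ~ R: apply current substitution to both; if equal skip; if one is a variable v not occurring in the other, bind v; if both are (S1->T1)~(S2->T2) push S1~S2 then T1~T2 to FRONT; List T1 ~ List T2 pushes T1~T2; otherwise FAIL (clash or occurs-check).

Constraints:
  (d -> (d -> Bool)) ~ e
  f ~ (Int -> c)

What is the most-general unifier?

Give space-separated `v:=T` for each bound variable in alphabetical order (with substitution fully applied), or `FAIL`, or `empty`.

Answer: e:=(d -> (d -> Bool)) f:=(Int -> c)

Derivation:
step 1: unify (d -> (d -> Bool)) ~ e  [subst: {-} | 1 pending]
  bind e := (d -> (d -> Bool))
step 2: unify f ~ (Int -> c)  [subst: {e:=(d -> (d -> Bool))} | 0 pending]
  bind f := (Int -> c)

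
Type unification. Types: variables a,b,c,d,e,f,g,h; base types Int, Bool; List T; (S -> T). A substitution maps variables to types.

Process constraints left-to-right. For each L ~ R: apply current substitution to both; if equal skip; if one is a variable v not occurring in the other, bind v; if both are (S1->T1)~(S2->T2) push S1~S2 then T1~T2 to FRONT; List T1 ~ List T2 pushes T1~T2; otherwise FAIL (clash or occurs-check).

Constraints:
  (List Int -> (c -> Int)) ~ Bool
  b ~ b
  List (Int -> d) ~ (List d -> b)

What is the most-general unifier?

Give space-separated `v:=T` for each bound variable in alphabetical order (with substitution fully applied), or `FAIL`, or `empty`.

Answer: FAIL

Derivation:
step 1: unify (List Int -> (c -> Int)) ~ Bool  [subst: {-} | 2 pending]
  clash: (List Int -> (c -> Int)) vs Bool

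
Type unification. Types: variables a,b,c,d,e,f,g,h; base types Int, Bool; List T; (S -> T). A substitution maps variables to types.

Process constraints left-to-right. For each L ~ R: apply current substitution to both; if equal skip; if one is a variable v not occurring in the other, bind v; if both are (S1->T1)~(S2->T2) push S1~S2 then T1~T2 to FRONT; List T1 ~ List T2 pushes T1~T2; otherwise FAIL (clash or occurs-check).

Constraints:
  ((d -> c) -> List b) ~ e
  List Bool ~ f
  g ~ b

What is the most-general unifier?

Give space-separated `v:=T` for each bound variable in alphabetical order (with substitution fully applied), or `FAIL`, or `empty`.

step 1: unify ((d -> c) -> List b) ~ e  [subst: {-} | 2 pending]
  bind e := ((d -> c) -> List b)
step 2: unify List Bool ~ f  [subst: {e:=((d -> c) -> List b)} | 1 pending]
  bind f := List Bool
step 3: unify g ~ b  [subst: {e:=((d -> c) -> List b), f:=List Bool} | 0 pending]
  bind g := b

Answer: e:=((d -> c) -> List b) f:=List Bool g:=b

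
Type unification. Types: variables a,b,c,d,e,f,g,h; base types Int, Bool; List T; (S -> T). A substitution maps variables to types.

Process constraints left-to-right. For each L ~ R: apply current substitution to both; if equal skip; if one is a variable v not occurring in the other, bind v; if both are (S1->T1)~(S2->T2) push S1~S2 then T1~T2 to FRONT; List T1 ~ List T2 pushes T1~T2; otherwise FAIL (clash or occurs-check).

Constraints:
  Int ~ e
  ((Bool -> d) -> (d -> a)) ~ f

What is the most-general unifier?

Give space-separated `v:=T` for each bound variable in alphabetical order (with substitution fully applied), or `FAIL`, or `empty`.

step 1: unify Int ~ e  [subst: {-} | 1 pending]
  bind e := Int
step 2: unify ((Bool -> d) -> (d -> a)) ~ f  [subst: {e:=Int} | 0 pending]
  bind f := ((Bool -> d) -> (d -> a))

Answer: e:=Int f:=((Bool -> d) -> (d -> a))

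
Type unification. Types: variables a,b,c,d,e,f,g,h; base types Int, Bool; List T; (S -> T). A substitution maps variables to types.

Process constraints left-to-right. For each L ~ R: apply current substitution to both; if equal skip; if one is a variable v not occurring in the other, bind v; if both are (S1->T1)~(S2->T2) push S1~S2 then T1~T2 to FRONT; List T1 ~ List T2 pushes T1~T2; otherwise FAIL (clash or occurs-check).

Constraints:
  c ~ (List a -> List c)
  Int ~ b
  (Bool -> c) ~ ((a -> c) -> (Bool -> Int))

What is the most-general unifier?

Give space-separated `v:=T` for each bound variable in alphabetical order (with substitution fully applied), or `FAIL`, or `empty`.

Answer: FAIL

Derivation:
step 1: unify c ~ (List a -> List c)  [subst: {-} | 2 pending]
  occurs-check fail: c in (List a -> List c)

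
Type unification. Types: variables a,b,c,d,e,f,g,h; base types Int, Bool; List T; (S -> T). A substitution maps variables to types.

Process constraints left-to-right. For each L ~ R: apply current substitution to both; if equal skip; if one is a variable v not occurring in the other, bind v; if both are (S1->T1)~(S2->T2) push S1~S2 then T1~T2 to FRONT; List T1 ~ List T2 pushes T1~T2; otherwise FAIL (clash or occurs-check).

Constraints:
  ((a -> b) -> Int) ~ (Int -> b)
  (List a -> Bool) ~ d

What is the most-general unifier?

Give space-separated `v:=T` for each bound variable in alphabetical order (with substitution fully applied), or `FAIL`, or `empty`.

Answer: FAIL

Derivation:
step 1: unify ((a -> b) -> Int) ~ (Int -> b)  [subst: {-} | 1 pending]
  -> decompose arrow: push (a -> b)~Int, Int~b
step 2: unify (a -> b) ~ Int  [subst: {-} | 2 pending]
  clash: (a -> b) vs Int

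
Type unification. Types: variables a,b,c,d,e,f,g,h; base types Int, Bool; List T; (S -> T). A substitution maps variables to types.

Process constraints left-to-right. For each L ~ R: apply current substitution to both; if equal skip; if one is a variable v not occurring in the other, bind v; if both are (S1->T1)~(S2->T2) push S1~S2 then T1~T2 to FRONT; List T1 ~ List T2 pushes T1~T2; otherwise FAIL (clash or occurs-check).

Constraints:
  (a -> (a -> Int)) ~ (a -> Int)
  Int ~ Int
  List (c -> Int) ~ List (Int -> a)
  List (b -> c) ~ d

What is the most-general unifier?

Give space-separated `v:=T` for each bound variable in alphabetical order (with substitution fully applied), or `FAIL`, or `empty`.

step 1: unify (a -> (a -> Int)) ~ (a -> Int)  [subst: {-} | 3 pending]
  -> decompose arrow: push a~a, (a -> Int)~Int
step 2: unify a ~ a  [subst: {-} | 4 pending]
  -> identical, skip
step 3: unify (a -> Int) ~ Int  [subst: {-} | 3 pending]
  clash: (a -> Int) vs Int

Answer: FAIL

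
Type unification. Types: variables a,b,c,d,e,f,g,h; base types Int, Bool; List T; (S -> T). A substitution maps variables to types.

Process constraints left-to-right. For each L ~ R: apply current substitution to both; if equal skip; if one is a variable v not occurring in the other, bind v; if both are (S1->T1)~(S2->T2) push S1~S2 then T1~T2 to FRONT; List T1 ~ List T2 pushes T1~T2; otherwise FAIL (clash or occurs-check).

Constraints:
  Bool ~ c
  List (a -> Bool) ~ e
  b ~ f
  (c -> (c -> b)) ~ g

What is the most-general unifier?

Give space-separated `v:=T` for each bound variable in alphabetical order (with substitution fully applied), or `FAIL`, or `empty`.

step 1: unify Bool ~ c  [subst: {-} | 3 pending]
  bind c := Bool
step 2: unify List (a -> Bool) ~ e  [subst: {c:=Bool} | 2 pending]
  bind e := List (a -> Bool)
step 3: unify b ~ f  [subst: {c:=Bool, e:=List (a -> Bool)} | 1 pending]
  bind b := f
step 4: unify (Bool -> (Bool -> f)) ~ g  [subst: {c:=Bool, e:=List (a -> Bool), b:=f} | 0 pending]
  bind g := (Bool -> (Bool -> f))

Answer: b:=f c:=Bool e:=List (a -> Bool) g:=(Bool -> (Bool -> f))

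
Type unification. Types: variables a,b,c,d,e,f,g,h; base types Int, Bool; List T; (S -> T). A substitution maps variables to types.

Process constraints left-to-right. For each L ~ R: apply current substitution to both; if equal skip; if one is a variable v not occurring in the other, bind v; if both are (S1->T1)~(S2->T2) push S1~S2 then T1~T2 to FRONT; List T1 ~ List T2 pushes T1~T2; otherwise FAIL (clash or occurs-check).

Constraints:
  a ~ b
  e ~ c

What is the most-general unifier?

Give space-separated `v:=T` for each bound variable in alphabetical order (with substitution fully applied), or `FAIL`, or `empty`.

Answer: a:=b e:=c

Derivation:
step 1: unify a ~ b  [subst: {-} | 1 pending]
  bind a := b
step 2: unify e ~ c  [subst: {a:=b} | 0 pending]
  bind e := c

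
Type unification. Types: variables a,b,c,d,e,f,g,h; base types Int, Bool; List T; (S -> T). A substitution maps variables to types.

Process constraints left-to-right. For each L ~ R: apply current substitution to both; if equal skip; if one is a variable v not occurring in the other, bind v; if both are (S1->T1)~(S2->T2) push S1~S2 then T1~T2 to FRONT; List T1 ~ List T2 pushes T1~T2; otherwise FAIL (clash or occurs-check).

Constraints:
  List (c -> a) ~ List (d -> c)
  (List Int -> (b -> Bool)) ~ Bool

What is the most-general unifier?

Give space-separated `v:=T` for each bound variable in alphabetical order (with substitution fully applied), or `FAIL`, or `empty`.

Answer: FAIL

Derivation:
step 1: unify List (c -> a) ~ List (d -> c)  [subst: {-} | 1 pending]
  -> decompose List: push (c -> a)~(d -> c)
step 2: unify (c -> a) ~ (d -> c)  [subst: {-} | 1 pending]
  -> decompose arrow: push c~d, a~c
step 3: unify c ~ d  [subst: {-} | 2 pending]
  bind c := d
step 4: unify a ~ d  [subst: {c:=d} | 1 pending]
  bind a := d
step 5: unify (List Int -> (b -> Bool)) ~ Bool  [subst: {c:=d, a:=d} | 0 pending]
  clash: (List Int -> (b -> Bool)) vs Bool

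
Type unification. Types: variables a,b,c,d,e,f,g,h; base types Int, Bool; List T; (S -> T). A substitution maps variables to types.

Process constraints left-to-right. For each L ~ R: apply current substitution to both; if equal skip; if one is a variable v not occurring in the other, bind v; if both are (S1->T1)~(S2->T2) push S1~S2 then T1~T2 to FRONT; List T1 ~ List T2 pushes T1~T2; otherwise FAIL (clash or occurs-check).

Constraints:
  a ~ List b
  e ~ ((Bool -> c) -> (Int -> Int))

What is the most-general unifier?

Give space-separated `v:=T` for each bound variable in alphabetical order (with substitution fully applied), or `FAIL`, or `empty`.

Answer: a:=List b e:=((Bool -> c) -> (Int -> Int))

Derivation:
step 1: unify a ~ List b  [subst: {-} | 1 pending]
  bind a := List b
step 2: unify e ~ ((Bool -> c) -> (Int -> Int))  [subst: {a:=List b} | 0 pending]
  bind e := ((Bool -> c) -> (Int -> Int))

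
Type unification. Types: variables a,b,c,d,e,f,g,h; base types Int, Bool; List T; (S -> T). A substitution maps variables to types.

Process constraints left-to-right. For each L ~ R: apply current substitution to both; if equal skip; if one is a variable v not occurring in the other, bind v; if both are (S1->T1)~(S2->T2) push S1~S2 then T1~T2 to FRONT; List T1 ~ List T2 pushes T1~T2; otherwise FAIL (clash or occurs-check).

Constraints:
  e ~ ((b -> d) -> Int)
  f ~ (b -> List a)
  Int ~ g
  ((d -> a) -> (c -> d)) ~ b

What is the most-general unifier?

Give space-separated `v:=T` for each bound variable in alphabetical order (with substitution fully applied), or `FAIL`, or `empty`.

Answer: b:=((d -> a) -> (c -> d)) e:=((((d -> a) -> (c -> d)) -> d) -> Int) f:=(((d -> a) -> (c -> d)) -> List a) g:=Int

Derivation:
step 1: unify e ~ ((b -> d) -> Int)  [subst: {-} | 3 pending]
  bind e := ((b -> d) -> Int)
step 2: unify f ~ (b -> List a)  [subst: {e:=((b -> d) -> Int)} | 2 pending]
  bind f := (b -> List a)
step 3: unify Int ~ g  [subst: {e:=((b -> d) -> Int), f:=(b -> List a)} | 1 pending]
  bind g := Int
step 4: unify ((d -> a) -> (c -> d)) ~ b  [subst: {e:=((b -> d) -> Int), f:=(b -> List a), g:=Int} | 0 pending]
  bind b := ((d -> a) -> (c -> d))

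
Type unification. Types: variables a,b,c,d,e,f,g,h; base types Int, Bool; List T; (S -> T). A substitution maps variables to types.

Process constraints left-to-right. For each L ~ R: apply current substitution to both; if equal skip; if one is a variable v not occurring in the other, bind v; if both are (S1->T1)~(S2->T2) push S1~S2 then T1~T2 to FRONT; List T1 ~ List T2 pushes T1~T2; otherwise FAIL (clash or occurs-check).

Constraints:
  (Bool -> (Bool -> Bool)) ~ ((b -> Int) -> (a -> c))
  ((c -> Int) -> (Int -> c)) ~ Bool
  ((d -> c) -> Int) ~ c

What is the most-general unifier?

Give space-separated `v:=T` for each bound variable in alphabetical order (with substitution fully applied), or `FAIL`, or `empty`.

step 1: unify (Bool -> (Bool -> Bool)) ~ ((b -> Int) -> (a -> c))  [subst: {-} | 2 pending]
  -> decompose arrow: push Bool~(b -> Int), (Bool -> Bool)~(a -> c)
step 2: unify Bool ~ (b -> Int)  [subst: {-} | 3 pending]
  clash: Bool vs (b -> Int)

Answer: FAIL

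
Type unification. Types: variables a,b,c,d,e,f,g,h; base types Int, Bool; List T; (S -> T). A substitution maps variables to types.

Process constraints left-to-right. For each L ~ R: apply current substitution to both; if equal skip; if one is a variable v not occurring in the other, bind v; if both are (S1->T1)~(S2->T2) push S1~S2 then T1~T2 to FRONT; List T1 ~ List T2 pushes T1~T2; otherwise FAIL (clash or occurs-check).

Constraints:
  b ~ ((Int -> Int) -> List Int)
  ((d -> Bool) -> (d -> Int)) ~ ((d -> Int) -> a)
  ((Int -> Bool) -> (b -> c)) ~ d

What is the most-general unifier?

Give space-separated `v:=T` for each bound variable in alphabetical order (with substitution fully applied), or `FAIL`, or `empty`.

step 1: unify b ~ ((Int -> Int) -> List Int)  [subst: {-} | 2 pending]
  bind b := ((Int -> Int) -> List Int)
step 2: unify ((d -> Bool) -> (d -> Int)) ~ ((d -> Int) -> a)  [subst: {b:=((Int -> Int) -> List Int)} | 1 pending]
  -> decompose arrow: push (d -> Bool)~(d -> Int), (d -> Int)~a
step 3: unify (d -> Bool) ~ (d -> Int)  [subst: {b:=((Int -> Int) -> List Int)} | 2 pending]
  -> decompose arrow: push d~d, Bool~Int
step 4: unify d ~ d  [subst: {b:=((Int -> Int) -> List Int)} | 3 pending]
  -> identical, skip
step 5: unify Bool ~ Int  [subst: {b:=((Int -> Int) -> List Int)} | 2 pending]
  clash: Bool vs Int

Answer: FAIL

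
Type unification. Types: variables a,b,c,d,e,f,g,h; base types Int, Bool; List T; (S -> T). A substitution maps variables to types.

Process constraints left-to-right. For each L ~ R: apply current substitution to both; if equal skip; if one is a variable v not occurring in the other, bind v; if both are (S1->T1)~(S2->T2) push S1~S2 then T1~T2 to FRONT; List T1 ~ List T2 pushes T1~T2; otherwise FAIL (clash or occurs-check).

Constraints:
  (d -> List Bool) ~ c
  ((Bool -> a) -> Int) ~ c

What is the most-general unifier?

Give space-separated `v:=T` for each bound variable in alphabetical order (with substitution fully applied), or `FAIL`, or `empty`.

step 1: unify (d -> List Bool) ~ c  [subst: {-} | 1 pending]
  bind c := (d -> List Bool)
step 2: unify ((Bool -> a) -> Int) ~ (d -> List Bool)  [subst: {c:=(d -> List Bool)} | 0 pending]
  -> decompose arrow: push (Bool -> a)~d, Int~List Bool
step 3: unify (Bool -> a) ~ d  [subst: {c:=(d -> List Bool)} | 1 pending]
  bind d := (Bool -> a)
step 4: unify Int ~ List Bool  [subst: {c:=(d -> List Bool), d:=(Bool -> a)} | 0 pending]
  clash: Int vs List Bool

Answer: FAIL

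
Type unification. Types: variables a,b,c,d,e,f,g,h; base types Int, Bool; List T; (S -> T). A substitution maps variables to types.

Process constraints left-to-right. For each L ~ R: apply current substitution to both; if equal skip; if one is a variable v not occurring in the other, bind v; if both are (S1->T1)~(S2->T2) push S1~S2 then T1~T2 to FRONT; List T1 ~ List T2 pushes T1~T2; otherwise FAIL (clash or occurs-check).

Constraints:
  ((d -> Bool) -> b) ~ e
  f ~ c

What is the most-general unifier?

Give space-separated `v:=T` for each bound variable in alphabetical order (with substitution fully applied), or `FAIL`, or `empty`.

Answer: e:=((d -> Bool) -> b) f:=c

Derivation:
step 1: unify ((d -> Bool) -> b) ~ e  [subst: {-} | 1 pending]
  bind e := ((d -> Bool) -> b)
step 2: unify f ~ c  [subst: {e:=((d -> Bool) -> b)} | 0 pending]
  bind f := c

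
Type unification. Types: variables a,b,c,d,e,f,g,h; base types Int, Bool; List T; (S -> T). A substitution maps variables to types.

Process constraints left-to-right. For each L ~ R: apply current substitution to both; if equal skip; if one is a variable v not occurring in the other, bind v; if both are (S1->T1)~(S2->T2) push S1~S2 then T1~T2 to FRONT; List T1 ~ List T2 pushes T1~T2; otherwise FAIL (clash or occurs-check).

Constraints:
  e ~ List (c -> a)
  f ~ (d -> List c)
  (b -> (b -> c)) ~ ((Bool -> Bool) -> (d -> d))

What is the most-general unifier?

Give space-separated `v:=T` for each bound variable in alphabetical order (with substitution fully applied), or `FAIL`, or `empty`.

Answer: b:=(Bool -> Bool) c:=(Bool -> Bool) d:=(Bool -> Bool) e:=List ((Bool -> Bool) -> a) f:=((Bool -> Bool) -> List (Bool -> Bool))

Derivation:
step 1: unify e ~ List (c -> a)  [subst: {-} | 2 pending]
  bind e := List (c -> a)
step 2: unify f ~ (d -> List c)  [subst: {e:=List (c -> a)} | 1 pending]
  bind f := (d -> List c)
step 3: unify (b -> (b -> c)) ~ ((Bool -> Bool) -> (d -> d))  [subst: {e:=List (c -> a), f:=(d -> List c)} | 0 pending]
  -> decompose arrow: push b~(Bool -> Bool), (b -> c)~(d -> d)
step 4: unify b ~ (Bool -> Bool)  [subst: {e:=List (c -> a), f:=(d -> List c)} | 1 pending]
  bind b := (Bool -> Bool)
step 5: unify ((Bool -> Bool) -> c) ~ (d -> d)  [subst: {e:=List (c -> a), f:=(d -> List c), b:=(Bool -> Bool)} | 0 pending]
  -> decompose arrow: push (Bool -> Bool)~d, c~d
step 6: unify (Bool -> Bool) ~ d  [subst: {e:=List (c -> a), f:=(d -> List c), b:=(Bool -> Bool)} | 1 pending]
  bind d := (Bool -> Bool)
step 7: unify c ~ (Bool -> Bool)  [subst: {e:=List (c -> a), f:=(d -> List c), b:=(Bool -> Bool), d:=(Bool -> Bool)} | 0 pending]
  bind c := (Bool -> Bool)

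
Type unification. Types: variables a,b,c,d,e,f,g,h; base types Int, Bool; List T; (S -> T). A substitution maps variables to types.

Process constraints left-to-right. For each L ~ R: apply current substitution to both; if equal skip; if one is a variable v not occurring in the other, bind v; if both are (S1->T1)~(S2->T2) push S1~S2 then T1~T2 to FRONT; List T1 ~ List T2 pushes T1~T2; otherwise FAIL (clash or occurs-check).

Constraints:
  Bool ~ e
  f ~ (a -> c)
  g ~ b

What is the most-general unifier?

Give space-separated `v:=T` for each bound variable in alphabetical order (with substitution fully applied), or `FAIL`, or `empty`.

step 1: unify Bool ~ e  [subst: {-} | 2 pending]
  bind e := Bool
step 2: unify f ~ (a -> c)  [subst: {e:=Bool} | 1 pending]
  bind f := (a -> c)
step 3: unify g ~ b  [subst: {e:=Bool, f:=(a -> c)} | 0 pending]
  bind g := b

Answer: e:=Bool f:=(a -> c) g:=b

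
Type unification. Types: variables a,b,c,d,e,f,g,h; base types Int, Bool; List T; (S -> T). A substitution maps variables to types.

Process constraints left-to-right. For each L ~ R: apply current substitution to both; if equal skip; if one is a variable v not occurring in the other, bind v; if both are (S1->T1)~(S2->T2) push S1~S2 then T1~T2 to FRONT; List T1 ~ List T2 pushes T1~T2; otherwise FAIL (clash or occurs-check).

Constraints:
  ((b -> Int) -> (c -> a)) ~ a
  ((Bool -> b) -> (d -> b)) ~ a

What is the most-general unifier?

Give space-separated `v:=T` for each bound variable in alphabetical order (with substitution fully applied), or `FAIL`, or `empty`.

Answer: FAIL

Derivation:
step 1: unify ((b -> Int) -> (c -> a)) ~ a  [subst: {-} | 1 pending]
  occurs-check fail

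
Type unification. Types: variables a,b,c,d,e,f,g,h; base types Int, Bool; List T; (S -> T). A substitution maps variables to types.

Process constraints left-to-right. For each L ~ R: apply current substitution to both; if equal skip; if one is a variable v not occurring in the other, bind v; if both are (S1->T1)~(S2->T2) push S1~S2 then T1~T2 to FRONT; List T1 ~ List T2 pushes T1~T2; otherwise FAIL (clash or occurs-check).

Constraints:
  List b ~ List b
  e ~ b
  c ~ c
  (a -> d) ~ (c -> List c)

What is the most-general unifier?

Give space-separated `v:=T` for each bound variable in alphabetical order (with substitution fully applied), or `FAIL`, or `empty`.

step 1: unify List b ~ List b  [subst: {-} | 3 pending]
  -> identical, skip
step 2: unify e ~ b  [subst: {-} | 2 pending]
  bind e := b
step 3: unify c ~ c  [subst: {e:=b} | 1 pending]
  -> identical, skip
step 4: unify (a -> d) ~ (c -> List c)  [subst: {e:=b} | 0 pending]
  -> decompose arrow: push a~c, d~List c
step 5: unify a ~ c  [subst: {e:=b} | 1 pending]
  bind a := c
step 6: unify d ~ List c  [subst: {e:=b, a:=c} | 0 pending]
  bind d := List c

Answer: a:=c d:=List c e:=b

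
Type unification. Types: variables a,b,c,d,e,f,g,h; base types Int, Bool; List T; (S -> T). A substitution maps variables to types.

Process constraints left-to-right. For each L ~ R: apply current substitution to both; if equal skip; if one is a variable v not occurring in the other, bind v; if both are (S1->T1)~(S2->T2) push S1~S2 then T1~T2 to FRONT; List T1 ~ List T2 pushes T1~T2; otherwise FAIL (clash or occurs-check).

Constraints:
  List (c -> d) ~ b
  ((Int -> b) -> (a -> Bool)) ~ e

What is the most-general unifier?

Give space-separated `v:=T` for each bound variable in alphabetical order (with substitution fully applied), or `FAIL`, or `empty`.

step 1: unify List (c -> d) ~ b  [subst: {-} | 1 pending]
  bind b := List (c -> d)
step 2: unify ((Int -> List (c -> d)) -> (a -> Bool)) ~ e  [subst: {b:=List (c -> d)} | 0 pending]
  bind e := ((Int -> List (c -> d)) -> (a -> Bool))

Answer: b:=List (c -> d) e:=((Int -> List (c -> d)) -> (a -> Bool))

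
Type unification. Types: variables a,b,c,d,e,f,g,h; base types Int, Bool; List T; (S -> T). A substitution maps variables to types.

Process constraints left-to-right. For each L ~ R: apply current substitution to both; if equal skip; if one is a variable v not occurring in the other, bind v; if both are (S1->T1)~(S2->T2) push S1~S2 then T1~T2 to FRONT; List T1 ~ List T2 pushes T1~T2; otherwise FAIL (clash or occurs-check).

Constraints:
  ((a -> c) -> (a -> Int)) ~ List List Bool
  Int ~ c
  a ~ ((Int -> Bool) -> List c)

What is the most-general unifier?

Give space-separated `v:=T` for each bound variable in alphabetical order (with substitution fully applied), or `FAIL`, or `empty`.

step 1: unify ((a -> c) -> (a -> Int)) ~ List List Bool  [subst: {-} | 2 pending]
  clash: ((a -> c) -> (a -> Int)) vs List List Bool

Answer: FAIL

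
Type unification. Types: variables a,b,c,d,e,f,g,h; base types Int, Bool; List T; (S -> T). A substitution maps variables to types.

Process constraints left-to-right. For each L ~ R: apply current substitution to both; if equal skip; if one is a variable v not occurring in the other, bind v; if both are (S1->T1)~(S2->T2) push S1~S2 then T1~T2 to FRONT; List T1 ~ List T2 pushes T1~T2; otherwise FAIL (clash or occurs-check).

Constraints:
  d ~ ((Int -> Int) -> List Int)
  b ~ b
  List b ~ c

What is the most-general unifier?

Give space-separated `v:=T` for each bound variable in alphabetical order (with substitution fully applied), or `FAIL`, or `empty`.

step 1: unify d ~ ((Int -> Int) -> List Int)  [subst: {-} | 2 pending]
  bind d := ((Int -> Int) -> List Int)
step 2: unify b ~ b  [subst: {d:=((Int -> Int) -> List Int)} | 1 pending]
  -> identical, skip
step 3: unify List b ~ c  [subst: {d:=((Int -> Int) -> List Int)} | 0 pending]
  bind c := List b

Answer: c:=List b d:=((Int -> Int) -> List Int)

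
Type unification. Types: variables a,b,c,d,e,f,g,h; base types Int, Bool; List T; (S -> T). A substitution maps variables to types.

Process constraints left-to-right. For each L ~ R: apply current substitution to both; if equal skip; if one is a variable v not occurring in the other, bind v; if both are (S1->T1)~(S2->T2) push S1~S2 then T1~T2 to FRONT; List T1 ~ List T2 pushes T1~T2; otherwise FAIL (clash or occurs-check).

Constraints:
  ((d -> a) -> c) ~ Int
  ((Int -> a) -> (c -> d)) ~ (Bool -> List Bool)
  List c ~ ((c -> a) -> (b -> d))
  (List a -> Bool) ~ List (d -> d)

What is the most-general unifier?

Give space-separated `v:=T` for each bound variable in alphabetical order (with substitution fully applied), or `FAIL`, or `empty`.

Answer: FAIL

Derivation:
step 1: unify ((d -> a) -> c) ~ Int  [subst: {-} | 3 pending]
  clash: ((d -> a) -> c) vs Int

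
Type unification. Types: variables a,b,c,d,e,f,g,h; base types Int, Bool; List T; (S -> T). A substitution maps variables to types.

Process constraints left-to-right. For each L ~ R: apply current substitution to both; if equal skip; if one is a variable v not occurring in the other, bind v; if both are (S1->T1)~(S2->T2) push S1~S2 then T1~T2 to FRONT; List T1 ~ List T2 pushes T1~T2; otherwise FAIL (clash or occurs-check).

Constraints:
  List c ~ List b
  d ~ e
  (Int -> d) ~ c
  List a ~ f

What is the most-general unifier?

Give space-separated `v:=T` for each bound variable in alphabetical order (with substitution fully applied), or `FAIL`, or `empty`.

Answer: b:=(Int -> e) c:=(Int -> e) d:=e f:=List a

Derivation:
step 1: unify List c ~ List b  [subst: {-} | 3 pending]
  -> decompose List: push c~b
step 2: unify c ~ b  [subst: {-} | 3 pending]
  bind c := b
step 3: unify d ~ e  [subst: {c:=b} | 2 pending]
  bind d := e
step 4: unify (Int -> e) ~ b  [subst: {c:=b, d:=e} | 1 pending]
  bind b := (Int -> e)
step 5: unify List a ~ f  [subst: {c:=b, d:=e, b:=(Int -> e)} | 0 pending]
  bind f := List a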